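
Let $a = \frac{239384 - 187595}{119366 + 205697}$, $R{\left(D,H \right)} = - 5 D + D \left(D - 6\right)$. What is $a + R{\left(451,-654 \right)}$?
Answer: $\frac{64505553509}{325063} \approx 1.9844 \cdot 10^{5}$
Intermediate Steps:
$R{\left(D,H \right)} = - 5 D + D \left(-6 + D\right)$
$a = \frac{51789}{325063} \approx 0.15932$
$a + R{\left(451,-654 \right)} = \frac{51789}{325063} + 451 \left(-11 + 451\right) = \frac{51789}{325063} + 451 \cdot 440 = \frac{51789}{325063} + 198440 = \frac{64505553509}{325063}$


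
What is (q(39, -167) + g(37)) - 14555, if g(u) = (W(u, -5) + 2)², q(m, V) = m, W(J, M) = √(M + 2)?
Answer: -14515 + 4*I*√3 ≈ -14515.0 + 6.9282*I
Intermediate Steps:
W(J, M) = √(2 + M)
g(u) = (2 + I*√3)² (g(u) = (√(2 - 5) + 2)² = (√(-3) + 2)² = (I*√3 + 2)² = (2 + I*√3)²)
(q(39, -167) + g(37)) - 14555 = (39 + (2 + I*√3)²) - 14555 = -14516 + (2 + I*√3)²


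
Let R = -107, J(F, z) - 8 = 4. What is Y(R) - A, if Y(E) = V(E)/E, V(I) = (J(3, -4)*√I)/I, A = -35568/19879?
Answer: 35568/19879 + 12*I*√107/11449 ≈ 1.7892 + 0.010842*I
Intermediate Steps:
J(F, z) = 12 (J(F, z) = 8 + 4 = 12)
A = -35568/19879 (A = -35568*1/19879 = -35568/19879 ≈ -1.7892)
V(I) = 12/√I (V(I) = (12*√I)/I = 12/√I)
Y(E) = 12/E^(3/2) (Y(E) = (12/√E)/E = 12/E^(3/2))
Y(R) - A = 12/(-107)^(3/2) - 1*(-35568/19879) = 12*(I*√107/11449) + 35568/19879 = 12*I*√107/11449 + 35568/19879 = 35568/19879 + 12*I*√107/11449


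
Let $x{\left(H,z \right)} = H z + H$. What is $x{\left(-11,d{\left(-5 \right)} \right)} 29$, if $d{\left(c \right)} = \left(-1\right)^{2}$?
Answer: $-638$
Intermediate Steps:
$d{\left(c \right)} = 1$
$x{\left(H,z \right)} = H + H z$
$x{\left(-11,d{\left(-5 \right)} \right)} 29 = - 11 \left(1 + 1\right) 29 = \left(-11\right) 2 \cdot 29 = \left(-22\right) 29 = -638$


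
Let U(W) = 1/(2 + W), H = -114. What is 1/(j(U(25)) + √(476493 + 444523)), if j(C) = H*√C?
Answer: 3/(2*(-19*√3 + 3*√230254)) ≈ 0.0010664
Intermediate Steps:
j(C) = -114*√C
1/(j(U(25)) + √(476493 + 444523)) = 1/(-114/√(2 + 25) + √(476493 + 444523)) = 1/(-114*√3/9 + √921016) = 1/(-38*√3/3 + 2*√230254) = 1/(2*√230254 - 38*√3/3)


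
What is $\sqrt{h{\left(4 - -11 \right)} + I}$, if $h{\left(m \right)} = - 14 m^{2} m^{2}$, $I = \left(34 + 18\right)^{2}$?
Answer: $i \sqrt{706046} \approx 840.27 i$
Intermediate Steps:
$I = 2704$ ($I = 52^{2} = 2704$)
$h{\left(m \right)} = - 14 m^{4}$
$\sqrt{h{\left(4 - -11 \right)} + I} = \sqrt{- 14 \left(4 - -11\right)^{4} + 2704} = \sqrt{- 14 \left(4 + 11\right)^{4} + 2704} = \sqrt{- 14 \cdot 15^{4} + 2704} = \sqrt{\left(-14\right) 50625 + 2704} = \sqrt{-708750 + 2704} = \sqrt{-706046} = i \sqrt{706046}$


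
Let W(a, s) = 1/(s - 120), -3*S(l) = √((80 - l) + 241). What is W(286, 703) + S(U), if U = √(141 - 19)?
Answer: 1/583 - √(321 - √122)/3 ≈ -5.8668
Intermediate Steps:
U = √122 ≈ 11.045
S(l) = -√(321 - l)/3 (S(l) = -√((80 - l) + 241)/3 = -√(321 - l)/3)
W(a, s) = 1/(-120 + s)
W(286, 703) + S(U) = 1/(-120 + 703) - √(321 - √122)/3 = 1/583 - √(321 - √122)/3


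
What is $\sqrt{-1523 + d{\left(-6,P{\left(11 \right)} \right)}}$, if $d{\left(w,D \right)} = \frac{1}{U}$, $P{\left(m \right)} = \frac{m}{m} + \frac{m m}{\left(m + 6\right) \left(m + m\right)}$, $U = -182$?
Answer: $\frac{i \sqrt{50448034}}{182} \approx 39.026 i$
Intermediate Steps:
$P{\left(m \right)} = 1 + \frac{m}{2 \left(6 + m\right)}$ ($P{\left(m \right)} = 1 + \frac{m^{2}}{\left(6 + m\right) 2 m} = 1 + \frac{m^{2}}{2 m \left(6 + m\right)} = 1 + m^{2} \frac{1}{2 m \left(6 + m\right)} = 1 + \frac{m}{2 \left(6 + m\right)}$)
$d{\left(w,D \right)} = - \frac{1}{182}$ ($d{\left(w,D \right)} = \frac{1}{-182} = - \frac{1}{182}$)
$\sqrt{-1523 + d{\left(-6,P{\left(11 \right)} \right)}} = \sqrt{-1523 - \frac{1}{182}} = \sqrt{- \frac{277187}{182}} = \frac{i \sqrt{50448034}}{182}$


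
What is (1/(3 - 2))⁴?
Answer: 1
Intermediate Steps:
(1/(3 - 2))⁴ = (1/1)⁴ = 1⁴ = 1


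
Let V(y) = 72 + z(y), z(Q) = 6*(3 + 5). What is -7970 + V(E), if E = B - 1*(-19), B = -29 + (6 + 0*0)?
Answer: -7850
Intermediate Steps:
z(Q) = 48 (z(Q) = 6*8 = 48)
B = -23 (B = -29 + (6 + 0) = -29 + 6 = -23)
E = -4 (E = -23 - 1*(-19) = -23 + 19 = -4)
V(y) = 120 (V(y) = 72 + 48 = 120)
-7970 + V(E) = -7970 + 120 = -7850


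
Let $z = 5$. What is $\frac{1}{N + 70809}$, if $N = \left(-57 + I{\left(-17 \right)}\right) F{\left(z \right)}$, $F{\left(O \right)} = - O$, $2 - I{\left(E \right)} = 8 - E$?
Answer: $\frac{1}{71209} \approx 1.4043 \cdot 10^{-5}$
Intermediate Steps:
$I{\left(E \right)} = -6 + E$ ($I{\left(E \right)} = 2 - \left(8 - E\right) = 2 + \left(-8 + E\right) = -6 + E$)
$N = 400$ ($N = \left(-57 - 23\right) \left(\left(-1\right) 5\right) = \left(-57 - 23\right) \left(-5\right) = \left(-80\right) \left(-5\right) = 400$)
$\frac{1}{N + 70809} = \frac{1}{400 + 70809} = \frac{1}{71209}$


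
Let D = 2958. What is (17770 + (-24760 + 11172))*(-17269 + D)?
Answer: -59848602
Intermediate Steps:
(17770 + (-24760 + 11172))*(-17269 + D) = (17770 + (-24760 + 11172))*(-17269 + 2958) = (17770 - 13588)*(-14311) = 4182*(-14311) = -59848602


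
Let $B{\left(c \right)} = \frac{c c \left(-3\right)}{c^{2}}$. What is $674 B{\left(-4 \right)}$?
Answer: $-2022$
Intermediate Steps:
$B{\left(c \right)} = -3$ ($B{\left(c \right)} = \frac{c^{2} \left(-3\right)}{c^{2}} = \frac{\left(-3\right) c^{2}}{c^{2}} = -3$)
$674 B{\left(-4 \right)} = 674 \left(-3\right) = -2022$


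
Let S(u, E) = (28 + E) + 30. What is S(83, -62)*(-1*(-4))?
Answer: -16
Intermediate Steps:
S(u, E) = 58 + E
S(83, -62)*(-1*(-4)) = (58 - 62)*(-1*(-4)) = -4*4 = -16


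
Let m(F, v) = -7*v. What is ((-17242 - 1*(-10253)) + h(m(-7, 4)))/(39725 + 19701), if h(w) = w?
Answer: -7017/59426 ≈ -0.11808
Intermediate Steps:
((-17242 - 1*(-10253)) + h(m(-7, 4)))/(39725 + 19701) = ((-17242 - 1*(-10253)) - 7*4)/(39725 + 19701) = ((-17242 + 10253) - 28)/59426 = (-6989 - 28)*(1/59426) = -7017*1/59426 = -7017/59426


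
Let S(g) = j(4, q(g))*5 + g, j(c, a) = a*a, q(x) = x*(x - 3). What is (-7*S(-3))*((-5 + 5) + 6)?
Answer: -67914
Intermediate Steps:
q(x) = x*(-3 + x)
j(c, a) = a**2
S(g) = g + 5*g**2*(-3 + g)**2 (S(g) = (g*(-3 + g))**2*5 + g = (g**2*(-3 + g)**2)*5 + g = 5*g**2*(-3 + g)**2 + g = g + 5*g**2*(-3 + g)**2)
(-7*S(-3))*((-5 + 5) + 6) = (-(-21)*(1 + 5*(-3)*(-3 - 3)**2))*((-5 + 5) + 6) = (-(-21)*(1 + 5*(-3)*(-6)**2))*(0 + 6) = -(-21)*(1 + 5*(-3)*36)*6 = -(-21)*(1 - 540)*6 = -(-21)*(-539)*6 = -7*1617*6 = -11319*6 = -67914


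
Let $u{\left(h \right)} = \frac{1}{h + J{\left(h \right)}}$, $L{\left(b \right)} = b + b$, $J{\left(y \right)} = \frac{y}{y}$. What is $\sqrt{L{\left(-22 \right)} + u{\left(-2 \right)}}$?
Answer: $3 i \sqrt{5} \approx 6.7082 i$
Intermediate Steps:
$J{\left(y \right)} = 1$
$L{\left(b \right)} = 2 b$
$u{\left(h \right)} = \frac{1}{1 + h}$ ($u{\left(h \right)} = \frac{1}{h + 1} = \frac{1}{1 + h}$)
$\sqrt{L{\left(-22 \right)} + u{\left(-2 \right)}} = \sqrt{2 \left(-22\right) + \frac{1}{1 - 2}} = \sqrt{-44 + \frac{1}{-1}} = \sqrt{-44 - 1} = \sqrt{-45} = 3 i \sqrt{5}$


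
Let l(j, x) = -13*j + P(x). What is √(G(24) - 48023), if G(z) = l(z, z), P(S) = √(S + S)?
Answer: √(-48335 + 4*√3) ≈ 219.84*I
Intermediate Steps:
P(S) = √2*√S (P(S) = √(2*S) = √2*√S)
l(j, x) = -13*j + √2*√x
G(z) = -13*z + √2*√z
√(G(24) - 48023) = √((-13*24 + √2*√24) - 48023) = √((-312 + √2*(2*√6)) - 48023) = √((-312 + 4*√3) - 48023) = √(-48335 + 4*√3)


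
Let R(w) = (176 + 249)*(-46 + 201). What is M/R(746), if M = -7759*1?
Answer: -7759/65875 ≈ -0.11778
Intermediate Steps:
R(w) = 65875 (R(w) = 425*155 = 65875)
M = -7759
M/R(746) = -7759/65875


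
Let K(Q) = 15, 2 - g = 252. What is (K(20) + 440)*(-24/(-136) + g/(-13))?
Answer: 150115/17 ≈ 8830.3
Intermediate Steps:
g = -250 (g = 2 - 1*252 = 2 - 252 = -250)
(K(20) + 440)*(-24/(-136) + g/(-13)) = (15 + 440)*(-24/(-136) - 250/(-13)) = 455*(-24*(-1/136) - 250*(-1/13)) = 455*(3/17 + 250/13) = 455*(4289/221) = 150115/17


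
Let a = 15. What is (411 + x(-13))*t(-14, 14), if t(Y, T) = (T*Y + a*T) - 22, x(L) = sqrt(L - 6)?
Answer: -3288 - 8*I*sqrt(19) ≈ -3288.0 - 34.871*I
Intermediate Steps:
x(L) = sqrt(-6 + L)
t(Y, T) = -22 + 15*T + T*Y (t(Y, T) = (T*Y + 15*T) - 22 = (15*T + T*Y) - 22 = -22 + 15*T + T*Y)
(411 + x(-13))*t(-14, 14) = (411 + sqrt(-6 - 13))*(-22 + 15*14 + 14*(-14)) = (411 + sqrt(-19))*(-22 + 210 - 196) = (411 + I*sqrt(19))*(-8) = -3288 - 8*I*sqrt(19)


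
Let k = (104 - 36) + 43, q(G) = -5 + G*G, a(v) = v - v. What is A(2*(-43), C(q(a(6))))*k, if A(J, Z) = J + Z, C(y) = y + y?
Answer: -10656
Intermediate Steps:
a(v) = 0
q(G) = -5 + G²
C(y) = 2*y
k = 111 (k = 68 + 43 = 111)
A(2*(-43), C(q(a(6))))*k = (2*(-43) + 2*(-5 + 0²))*111 = (-86 + 2*(-5 + 0))*111 = (-86 + 2*(-5))*111 = (-86 - 10)*111 = -96*111 = -10656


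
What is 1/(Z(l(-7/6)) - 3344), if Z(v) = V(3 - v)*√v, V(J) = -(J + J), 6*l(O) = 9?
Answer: -6688/22364645 + 3*√6/22364645 ≈ -0.00029871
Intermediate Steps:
l(O) = 3/2 (l(O) = (⅙)*9 = 3/2)
V(J) = -2*J
Z(v) = √v*(-6 + 2*v) (Z(v) = (-2*(3 - v))*√v = (-6 + 2*v)*√v = √v*(-6 + 2*v))
1/(Z(l(-7/6)) - 3344) = 1/(2*√(3/2)*(-3 + 3/2) - 3344) = 1/(2*(√6/2)*(-3/2) - 3344) = 1/(-3*√6/2 - 3344) = 1/(-3344 - 3*√6/2)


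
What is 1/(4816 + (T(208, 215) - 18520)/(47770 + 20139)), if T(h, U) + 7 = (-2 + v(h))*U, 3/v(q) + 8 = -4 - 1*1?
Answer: 882817/4251399586 ≈ 0.00020765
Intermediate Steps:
v(q) = -3/13 (v(q) = 3/(-8 + (-4 - 1*1)) = 3/(-8 + (-4 - 1)) = 3/(-8 - 5) = 3/(-13) = 3*(-1/13) = -3/13)
T(h, U) = -7 - 29*U/13 (T(h, U) = -7 + (-2 - 3/13)*U = -7 - 29*U/13)
1/(4816 + (T(208, 215) - 18520)/(47770 + 20139)) = 1/(4816 + ((-7 - 29/13*215) - 18520)/(47770 + 20139)) = 1/(4816 + ((-7 - 6235/13) - 18520)/67909) = 1/(4816 + (-6326/13 - 18520)*(1/67909)) = 1/(4816 - 247086/13*1/67909) = 1/(4816 - 247086/882817) = 1/(4251399586/882817) = 882817/4251399586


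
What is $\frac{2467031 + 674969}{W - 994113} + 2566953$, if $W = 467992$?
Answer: $\frac{1350524737313}{526121} \approx 2.5669 \cdot 10^{6}$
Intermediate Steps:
$\frac{2467031 + 674969}{W - 994113} + 2566953 = \frac{2467031 + 674969}{467992 - 994113} + 2566953 = \frac{3142000}{-526121} + 2566953 = 3142000 \left(- \frac{1}{526121}\right) + 2566953 = - \frac{3142000}{526121} + 2566953 = \frac{1350524737313}{526121}$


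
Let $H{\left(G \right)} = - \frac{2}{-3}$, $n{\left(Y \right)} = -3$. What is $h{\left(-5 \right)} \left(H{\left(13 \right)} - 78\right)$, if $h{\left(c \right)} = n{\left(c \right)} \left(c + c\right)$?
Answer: $-2320$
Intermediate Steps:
$H{\left(G \right)} = \frac{2}{3}$ ($H{\left(G \right)} = \left(-2\right) \left(- \frac{1}{3}\right) = \frac{2}{3}$)
$h{\left(c \right)} = - 6 c$ ($h{\left(c \right)} = - 3 \left(c + c\right) = - 3 \cdot 2 c = - 6 c$)
$h{\left(-5 \right)} \left(H{\left(13 \right)} - 78\right) = \left(-6\right) \left(-5\right) \left(\frac{2}{3} - 78\right) = 30 \left(- \frac{232}{3}\right) = -2320$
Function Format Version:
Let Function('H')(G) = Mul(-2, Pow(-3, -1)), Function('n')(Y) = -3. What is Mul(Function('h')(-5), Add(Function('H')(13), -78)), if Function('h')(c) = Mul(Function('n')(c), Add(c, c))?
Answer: -2320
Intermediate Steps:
Function('H')(G) = Rational(2, 3) (Function('H')(G) = Mul(-2, Rational(-1, 3)) = Rational(2, 3))
Function('h')(c) = Mul(-6, c) (Function('h')(c) = Mul(-3, Add(c, c)) = Mul(-3, Mul(2, c)) = Mul(-6, c))
Mul(Function('h')(-5), Add(Function('H')(13), -78)) = Mul(Mul(-6, -5), Add(Rational(2, 3), -78)) = Mul(30, Rational(-232, 3)) = -2320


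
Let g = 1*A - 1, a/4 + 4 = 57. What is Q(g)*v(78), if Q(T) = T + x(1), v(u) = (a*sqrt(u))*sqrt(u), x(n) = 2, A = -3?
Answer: -33072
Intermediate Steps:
a = 212 (a = -16 + 4*57 = -16 + 228 = 212)
g = -4 (g = 1*(-3) - 1 = -3 - 1 = -4)
v(u) = 212*u (v(u) = (212*sqrt(u))*sqrt(u) = 212*u)
Q(T) = 2 + T (Q(T) = T + 2 = 2 + T)
Q(g)*v(78) = (2 - 4)*(212*78) = -2*16536 = -33072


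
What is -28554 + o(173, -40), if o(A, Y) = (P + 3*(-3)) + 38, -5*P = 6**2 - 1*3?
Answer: -142658/5 ≈ -28532.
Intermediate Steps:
P = -33/5 (P = -(6**2 - 1*3)/5 = -(36 - 3)/5 = -1/5*33 = -33/5 ≈ -6.6000)
o(A, Y) = 112/5 (o(A, Y) = (-33/5 + 3*(-3)) + 38 = (-33/5 - 9) + 38 = -78/5 + 38 = 112/5)
-28554 + o(173, -40) = -28554 + 112/5 = -142658/5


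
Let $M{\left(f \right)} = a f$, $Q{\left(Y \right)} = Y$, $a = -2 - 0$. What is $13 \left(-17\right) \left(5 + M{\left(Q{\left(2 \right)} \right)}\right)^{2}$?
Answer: $-221$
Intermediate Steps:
$a = -2$ ($a = -2 + 0 = -2$)
$M{\left(f \right)} = - 2 f$
$13 \left(-17\right) \left(5 + M{\left(Q{\left(2 \right)} \right)}\right)^{2} = 13 \left(-17\right) \left(5 - 4\right)^{2} = - 221 \left(5 - 4\right)^{2} = - 221 \cdot 1^{2} = \left(-221\right) 1 = -221$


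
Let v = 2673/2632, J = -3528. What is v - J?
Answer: 9288369/2632 ≈ 3529.0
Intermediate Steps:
v = 2673/2632 (v = 2673*(1/2632) = 2673/2632 ≈ 1.0156)
v - J = 2673/2632 - 1*(-3528) = 2673/2632 + 3528 = 9288369/2632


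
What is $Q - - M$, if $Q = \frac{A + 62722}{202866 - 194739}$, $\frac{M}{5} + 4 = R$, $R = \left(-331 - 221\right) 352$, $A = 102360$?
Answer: $- \frac{7895540498}{8127} \approx -9.7152 \cdot 10^{5}$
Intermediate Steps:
$R = -194304$ ($R = \left(-552\right) 352 = -194304$)
$M = -971540$ ($M = -20 + 5 \left(-194304\right) = -20 - 971520 = -971540$)
$Q = \frac{165082}{8127}$ ($Q = \frac{102360 + 62722}{202866 - 194739} = \frac{165082}{8127} \approx 20.313$)
$Q - - M = \frac{165082}{8127} - \left(-1\right) \left(-971540\right) = \frac{165082}{8127} - 971540 = - \frac{7895540498}{8127}$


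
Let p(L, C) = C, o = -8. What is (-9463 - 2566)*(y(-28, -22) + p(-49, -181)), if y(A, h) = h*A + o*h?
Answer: -7349719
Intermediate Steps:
y(A, h) = -8*h + A*h (y(A, h) = h*A - 8*h = A*h - 8*h = -8*h + A*h)
(-9463 - 2566)*(y(-28, -22) + p(-49, -181)) = (-9463 - 2566)*(-22*(-8 - 28) - 181) = -12029*(-22*(-36) - 181) = -12029*(792 - 181) = -12029*611 = -7349719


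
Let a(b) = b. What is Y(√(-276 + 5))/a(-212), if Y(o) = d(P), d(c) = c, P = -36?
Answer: 9/53 ≈ 0.16981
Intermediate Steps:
Y(o) = -36
Y(√(-276 + 5))/a(-212) = -36/(-212) = -36*(-1/212) = 9/53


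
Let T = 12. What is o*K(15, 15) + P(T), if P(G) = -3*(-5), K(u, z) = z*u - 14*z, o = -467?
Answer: -6990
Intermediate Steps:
K(u, z) = -14*z + u*z (K(u, z) = u*z - 14*z = -14*z + u*z)
P(G) = 15
o*K(15, 15) + P(T) = -7005*(-14 + 15) + 15 = -7005 + 15 = -6990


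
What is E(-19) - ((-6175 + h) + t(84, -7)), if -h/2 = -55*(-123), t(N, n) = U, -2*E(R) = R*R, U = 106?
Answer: 38837/2 ≈ 19419.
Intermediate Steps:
E(R) = -R²/2 (E(R) = -R*R/2 = -R²/2)
t(N, n) = 106
h = -13530 (h = -(-110)*(-123) = -2*6765 = -13530)
E(-19) - ((-6175 + h) + t(84, -7)) = -½*(-19)² - ((-6175 - 13530) + 106) = -½*361 - (-19705 + 106) = -361/2 - 1*(-19599) = -361/2 + 19599 = 38837/2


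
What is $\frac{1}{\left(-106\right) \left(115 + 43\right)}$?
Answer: $- \frac{1}{16748} \approx -5.9709 \cdot 10^{-5}$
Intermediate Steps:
$\frac{1}{\left(-106\right) \left(115 + 43\right)} = \frac{1}{\left(-106\right) 158} = \frac{1}{-16748} = - \frac{1}{16748}$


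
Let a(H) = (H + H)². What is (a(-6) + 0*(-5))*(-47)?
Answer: -6768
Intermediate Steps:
a(H) = 4*H² (a(H) = (2*H)² = 4*H²)
(a(-6) + 0*(-5))*(-47) = (4*(-6)² + 0*(-5))*(-47) = (4*36 + 0)*(-47) = (144 + 0)*(-47) = 144*(-47) = -6768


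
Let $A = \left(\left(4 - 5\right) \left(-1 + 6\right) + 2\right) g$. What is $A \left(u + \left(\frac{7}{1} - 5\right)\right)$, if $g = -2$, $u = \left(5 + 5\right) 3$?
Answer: $192$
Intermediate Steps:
$u = 30$ ($u = 10 \cdot 3 = 30$)
$A = 6$ ($A = \left(\left(4 - 5\right) \left(-1 + 6\right) + 2\right) \left(-2\right) = \left(\left(-1\right) 5 + 2\right) \left(-2\right) = \left(-5 + 2\right) \left(-2\right) = \left(-3\right) \left(-2\right) = 6$)
$A \left(u + \left(\frac{7}{1} - 5\right)\right) = 6 \left(30 + \left(\frac{7}{1} - 5\right)\right) = 6 \left(30 + \left(7 \cdot 1 - 5\right)\right) = 6 \left(30 + \left(7 - 5\right)\right) = 6 \left(30 + 2\right) = 6 \cdot 32 = 192$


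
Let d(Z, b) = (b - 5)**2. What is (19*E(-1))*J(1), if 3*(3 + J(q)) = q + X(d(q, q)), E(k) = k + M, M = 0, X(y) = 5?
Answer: 19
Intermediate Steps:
d(Z, b) = (-5 + b)**2
E(k) = k (E(k) = k + 0 = k)
J(q) = -4/3 + q/3 (J(q) = -3 + (q + 5)/3 = -3 + (5 + q)/3 = -3 + (5/3 + q/3) = -4/3 + q/3)
(19*E(-1))*J(1) = (19*(-1))*(-4/3 + (1/3)*1) = -19*(-4/3 + 1/3) = -19*(-1) = 19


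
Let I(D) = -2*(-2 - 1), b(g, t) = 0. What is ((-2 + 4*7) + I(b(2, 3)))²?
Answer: 1024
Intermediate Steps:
I(D) = 6 (I(D) = -2*(-3) = 6)
((-2 + 4*7) + I(b(2, 3)))² = ((-2 + 4*7) + 6)² = ((-2 + 28) + 6)² = (26 + 6)² = 32² = 1024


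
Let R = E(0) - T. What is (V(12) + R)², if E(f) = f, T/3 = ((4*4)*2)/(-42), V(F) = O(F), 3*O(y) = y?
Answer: 1936/49 ≈ 39.510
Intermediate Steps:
O(y) = y/3
V(F) = F/3
T = -16/7 (T = 3*(((4*4)*2)/(-42)) = 3*((16*2)*(-1/42)) = 3*(32*(-1/42)) = 3*(-16/21) = -16/7 ≈ -2.2857)
R = 16/7 (R = 0 - 1*(-16/7) = 0 + 16/7 = 16/7 ≈ 2.2857)
(V(12) + R)² = ((⅓)*12 + 16/7)² = (4 + 16/7)² = (44/7)² = 1936/49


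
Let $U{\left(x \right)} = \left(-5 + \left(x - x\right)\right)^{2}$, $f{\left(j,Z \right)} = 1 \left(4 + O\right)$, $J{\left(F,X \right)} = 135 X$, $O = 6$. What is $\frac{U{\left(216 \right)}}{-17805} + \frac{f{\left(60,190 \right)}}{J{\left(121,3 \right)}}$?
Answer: $\frac{2239}{96147} \approx 0.023287$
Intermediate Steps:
$f{\left(j,Z \right)} = 10$ ($f{\left(j,Z \right)} = 1 \left(4 + 6\right) = 1 \cdot 10 = 10$)
$U{\left(x \right)} = 25$ ($U{\left(x \right)} = \left(-5 + 0\right)^{2} = \left(-5\right)^{2} = 25$)
$\frac{U{\left(216 \right)}}{-17805} + \frac{f{\left(60,190 \right)}}{J{\left(121,3 \right)}} = \frac{25}{-17805} + \frac{10}{135 \cdot 3} = 25 \left(- \frac{1}{17805}\right) + \frac{10}{405} = - \frac{5}{3561} + 10 \cdot \frac{1}{405} = - \frac{5}{3561} + \frac{2}{81} = \frac{2239}{96147}$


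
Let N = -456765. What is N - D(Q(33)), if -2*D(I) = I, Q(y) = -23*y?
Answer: -914289/2 ≈ -4.5714e+5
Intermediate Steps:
D(I) = -I/2
N - D(Q(33)) = -456765 - (-1)*(-23*33)/2 = -456765 - (-1)*(-759)/2 = -456765 - 1*759/2 = -456765 - 759/2 = -914289/2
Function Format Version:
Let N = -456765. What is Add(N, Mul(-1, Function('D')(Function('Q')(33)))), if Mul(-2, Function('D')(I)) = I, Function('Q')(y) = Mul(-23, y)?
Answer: Rational(-914289, 2) ≈ -4.5714e+5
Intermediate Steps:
Function('D')(I) = Mul(Rational(-1, 2), I)
Add(N, Mul(-1, Function('D')(Function('Q')(33)))) = Add(-456765, Mul(-1, Mul(Rational(-1, 2), Mul(-23, 33)))) = Add(-456765, Mul(-1, Mul(Rational(-1, 2), -759))) = Add(-456765, Mul(-1, Rational(759, 2))) = Add(-456765, Rational(-759, 2)) = Rational(-914289, 2)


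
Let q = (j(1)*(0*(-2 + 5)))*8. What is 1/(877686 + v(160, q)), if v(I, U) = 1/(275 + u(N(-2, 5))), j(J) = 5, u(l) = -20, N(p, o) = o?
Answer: 255/223809931 ≈ 1.1394e-6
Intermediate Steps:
q = 0 (q = (5*(0*(-2 + 5)))*8 = (5*(0*3))*8 = (5*0)*8 = 0*8 = 0)
v(I, U) = 1/255 (v(I, U) = 1/(275 - 20) = 1/255)
1/(877686 + v(160, q)) = 1/(877686 + 1/255) = 1/(223809931/255) = 255/223809931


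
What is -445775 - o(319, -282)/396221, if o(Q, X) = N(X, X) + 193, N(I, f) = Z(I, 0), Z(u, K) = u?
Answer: -176625416186/396221 ≈ -4.4578e+5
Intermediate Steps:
N(I, f) = I
o(Q, X) = 193 + X (o(Q, X) = X + 193 = 193 + X)
-445775 - o(319, -282)/396221 = -445775 - (193 - 282)/396221 = -445775 - (-89)/396221 = -445775 - 1*(-89/396221) = -445775 + 89/396221 = -176625416186/396221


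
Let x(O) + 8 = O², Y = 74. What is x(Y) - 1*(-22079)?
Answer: 27547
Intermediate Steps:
x(O) = -8 + O²
x(Y) - 1*(-22079) = (-8 + 74²) - 1*(-22079) = (-8 + 5476) + 22079 = 5468 + 22079 = 27547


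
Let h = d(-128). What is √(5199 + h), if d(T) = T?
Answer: √5071 ≈ 71.211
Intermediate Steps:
h = -128
√(5199 + h) = √(5199 - 128) = √5071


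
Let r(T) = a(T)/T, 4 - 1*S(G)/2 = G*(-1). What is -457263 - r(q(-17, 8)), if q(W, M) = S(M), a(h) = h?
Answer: -457264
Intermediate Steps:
S(G) = 8 + 2*G (S(G) = 8 - 2*G*(-1) = 8 - (-2)*G = 8 + 2*G)
q(W, M) = 8 + 2*M
r(T) = 1 (r(T) = T/T = 1)
-457263 - r(q(-17, 8)) = -457263 - 1*1 = -457263 - 1 = -457264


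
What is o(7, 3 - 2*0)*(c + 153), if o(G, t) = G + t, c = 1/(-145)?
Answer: 44368/29 ≈ 1529.9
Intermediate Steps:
c = -1/145 ≈ -0.0068966
o(7, 3 - 2*0)*(c + 153) = (7 + (3 - 2*0))*(-1/145 + 153) = (7 + (3 + 0))*(22184/145) = (7 + 3)*(22184/145) = 10*(22184/145) = 44368/29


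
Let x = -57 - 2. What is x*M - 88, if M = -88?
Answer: 5104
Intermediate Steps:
x = -59
x*M - 88 = -59*(-88) - 88 = 5192 - 88 = 5104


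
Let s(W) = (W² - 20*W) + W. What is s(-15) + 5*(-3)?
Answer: 495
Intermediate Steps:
s(W) = W² - 19*W
s(-15) + 5*(-3) = -15*(-19 - 15) + 5*(-3) = -15*(-34) - 15 = 510 - 15 = 495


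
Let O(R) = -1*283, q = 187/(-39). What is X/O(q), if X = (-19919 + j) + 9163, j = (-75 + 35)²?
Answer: 9156/283 ≈ 32.353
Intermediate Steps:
q = -187/39 (q = 187*(-1/39) = -187/39 ≈ -4.7949)
j = 1600 (j = (-40)² = 1600)
O(R) = -283
X = -9156 (X = (-19919 + 1600) + 9163 = -18319 + 9163 = -9156)
X/O(q) = -9156/(-283) = -9156*(-1/283) = 9156/283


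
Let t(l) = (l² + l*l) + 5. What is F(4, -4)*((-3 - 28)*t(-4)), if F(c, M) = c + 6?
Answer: -11470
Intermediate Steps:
t(l) = 5 + 2*l² (t(l) = (l² + l²) + 5 = 2*l² + 5 = 5 + 2*l²)
F(c, M) = 6 + c
F(4, -4)*((-3 - 28)*t(-4)) = (6 + 4)*((-3 - 28)*(5 + 2*(-4)²)) = 10*(-31*(5 + 2*16)) = 10*(-31*(5 + 32)) = 10*(-31*37) = 10*(-1147) = -11470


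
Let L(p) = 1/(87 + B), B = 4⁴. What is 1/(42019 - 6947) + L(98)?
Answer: 35415/12029696 ≈ 0.0029440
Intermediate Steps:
B = 256
L(p) = 1/343 (L(p) = 1/(87 + 256) = 1/343)
1/(42019 - 6947) + L(98) = 1/(42019 - 6947) + 1/343 = 1/35072 + 1/343 = 35415/12029696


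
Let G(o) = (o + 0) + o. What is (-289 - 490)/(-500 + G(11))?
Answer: 779/478 ≈ 1.6297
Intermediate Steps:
G(o) = 2*o (G(o) = o + o = 2*o)
(-289 - 490)/(-500 + G(11)) = (-289 - 490)/(-500 + 2*11) = -779/(-500 + 22) = -779/(-478) = -1/478*(-779) = 779/478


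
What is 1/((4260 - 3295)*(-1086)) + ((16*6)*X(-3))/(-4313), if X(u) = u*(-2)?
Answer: -603646553/4519980870 ≈ -0.13355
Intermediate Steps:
X(u) = -2*u
1/((4260 - 3295)*(-1086)) + ((16*6)*X(-3))/(-4313) = 1/((4260 - 3295)*(-1086)) + ((16*6)*(-2*(-3)))/(-4313) = -1/1086/965 + (96*6)*(-1/4313) = (1/965)*(-1/1086) + 576*(-1/4313) = -1/1047990 - 576/4313 = -603646553/4519980870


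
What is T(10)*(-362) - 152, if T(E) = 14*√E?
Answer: -152 - 5068*√10 ≈ -16178.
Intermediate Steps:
T(10)*(-362) - 152 = (14*√10)*(-362) - 152 = -5068*√10 - 152 = -152 - 5068*√10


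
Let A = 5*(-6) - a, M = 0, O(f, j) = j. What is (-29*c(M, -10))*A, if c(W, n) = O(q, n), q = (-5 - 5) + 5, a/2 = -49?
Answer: 19720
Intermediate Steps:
a = -98 (a = 2*(-49) = -98)
q = -5 (q = -10 + 5 = -5)
A = 68 (A = 5*(-6) - 1*(-98) = -30 + 98 = 68)
c(W, n) = n
(-29*c(M, -10))*A = -29*(-10)*68 = 290*68 = 19720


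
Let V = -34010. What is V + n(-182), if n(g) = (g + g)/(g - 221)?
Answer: -1054282/31 ≈ -34009.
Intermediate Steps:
n(g) = 2*g/(-221 + g) (n(g) = (2*g)/(-221 + g) = 2*g/(-221 + g))
V + n(-182) = -34010 + 2*(-182)/(-221 - 182) = -34010 + 2*(-182)/(-403) = -34010 + 2*(-182)*(-1/403) = -34010 + 28/31 = -1054282/31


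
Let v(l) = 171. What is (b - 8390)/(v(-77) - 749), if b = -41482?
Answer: 24936/289 ≈ 86.284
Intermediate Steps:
(b - 8390)/(v(-77) - 749) = (-41482 - 8390)/(171 - 749) = -49872/(-578) = -49872*(-1/578) = 24936/289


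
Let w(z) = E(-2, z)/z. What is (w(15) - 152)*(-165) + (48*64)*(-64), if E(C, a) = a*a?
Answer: -174003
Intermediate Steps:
E(C, a) = a²
w(z) = z (w(z) = z²/z = z)
(w(15) - 152)*(-165) + (48*64)*(-64) = (15 - 152)*(-165) + (48*64)*(-64) = -137*(-165) + 3072*(-64) = 22605 - 196608 = -174003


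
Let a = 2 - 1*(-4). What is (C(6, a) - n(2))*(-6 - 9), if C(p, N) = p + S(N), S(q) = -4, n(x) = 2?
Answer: 0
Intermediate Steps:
a = 6 (a = 2 + 4 = 6)
C(p, N) = -4 + p (C(p, N) = p - 4 = -4 + p)
(C(6, a) - n(2))*(-6 - 9) = ((-4 + 6) - 1*2)*(-6 - 9) = (2 - 2)*(-15) = 0*(-15) = 0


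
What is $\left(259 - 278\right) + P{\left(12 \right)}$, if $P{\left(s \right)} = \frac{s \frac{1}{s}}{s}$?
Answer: $- \frac{227}{12} \approx -18.917$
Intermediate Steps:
$P{\left(s \right)} = \frac{1}{s}$ ($P{\left(s \right)} = 1 \frac{1}{s} = \frac{1}{s}$)
$\left(259 - 278\right) + P{\left(12 \right)} = \left(259 - 278\right) + \frac{1}{12} = -19 + \frac{1}{12} = - \frac{227}{12}$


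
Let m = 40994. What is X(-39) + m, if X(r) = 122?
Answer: 41116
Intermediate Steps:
X(-39) + m = 122 + 40994 = 41116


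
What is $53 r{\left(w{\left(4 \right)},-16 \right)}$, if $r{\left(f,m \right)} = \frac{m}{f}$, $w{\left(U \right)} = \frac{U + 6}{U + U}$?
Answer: $- \frac{3392}{5} \approx -678.4$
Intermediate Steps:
$w{\left(U \right)} = \frac{6 + U}{2 U}$
$53 r{\left(w{\left(4 \right)},-16 \right)} = 53 \left(- \frac{16}{\frac{1}{2} \cdot \frac{1}{4} \left(6 + 4\right)}\right) = 53 \left(- \frac{16}{\frac{1}{2} \cdot \frac{1}{4} \cdot 10}\right) = 53 \left(- \frac{16}{\frac{5}{4}}\right) = 53 \left(\left(-16\right) \frac{4}{5}\right) = 53 \left(- \frac{64}{5}\right) = - \frac{3392}{5}$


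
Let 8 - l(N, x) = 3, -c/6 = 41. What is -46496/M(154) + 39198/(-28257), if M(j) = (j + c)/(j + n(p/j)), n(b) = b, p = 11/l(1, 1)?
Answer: 590176222938/7582295 ≈ 77836.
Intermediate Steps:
c = -246 (c = -6*41 = -246)
l(N, x) = 5 (l(N, x) = 8 - 1*3 = 8 - 3 = 5)
p = 11/5 ≈ 2.2000
M(j) = (-246 + j)/(j + 11/(5*j)) (M(j) = (j - 246)/(j + 11/(5*j)) = (-246 + j)/(j + 11/(5*j)))
-46496/M(154) + 39198/(-28257) = -46496*(11 + 5*154²)/(770*(-246 + 154)) + 39198/(-28257) = -46496/(5*154*(-92)/(11 + 5*23716)) + 39198*(-1/28257) = -46496/(5*154*(-92)/(11 + 118580)) - 13066/9419 = -46496/(5*154*(-92)/118591) - 13066/9419 = -46496/(5*154*(1/118591)*(-92)) - 13066/9419 = -46496/(-6440/10781) - 13066/9419 = -46496*(-10781/6440) - 13066/9419 = 62659172/805 - 13066/9419 = 590176222938/7582295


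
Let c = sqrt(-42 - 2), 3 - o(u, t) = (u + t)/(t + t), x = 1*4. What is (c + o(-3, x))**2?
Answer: -2287/64 + 23*I*sqrt(11)/2 ≈ -35.734 + 38.141*I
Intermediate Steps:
x = 4
o(u, t) = 3 - (t + u)/(2*t) (o(u, t) = 3 - (u + t)/(t + t) = 3 - (t + u)/(2*t))
c = 2*I*sqrt(11) (c = sqrt(-44) = 2*I*sqrt(11) ≈ 6.6332*I)
(c + o(-3, x))**2 = (2*I*sqrt(11) + (1/2)*(-1*(-3) + 5*4)/4)**2 = (2*I*sqrt(11) + (1/2)*(1/4)*(3 + 20))**2 = (2*I*sqrt(11) + (1/2)*(1/4)*23)**2 = (2*I*sqrt(11) + 23/8)**2 = (23/8 + 2*I*sqrt(11))**2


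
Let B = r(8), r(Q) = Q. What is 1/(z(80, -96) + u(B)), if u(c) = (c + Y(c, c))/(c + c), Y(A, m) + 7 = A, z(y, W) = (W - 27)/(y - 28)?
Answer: -208/375 ≈ -0.55467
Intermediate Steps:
z(y, W) = (-27 + W)/(-28 + y)
Y(A, m) = -7 + A
B = 8
u(c) = (-7 + 2*c)/(2*c) (u(c) = (c + (-7 + c))/(c + c) = (-7 + 2*c)/((2*c)) = (-7 + 2*c)*(1/(2*c)) = (-7 + 2*c)/(2*c))
1/(z(80, -96) + u(B)) = 1/((-27 - 96)/(-28 + 80) + (-7/2 + 8)/8) = 1/(-123/52 + (⅛)*(9/2)) = 1/((1/52)*(-123) + 9/16) = 1/(-123/52 + 9/16) = 1/(-375/208) = -208/375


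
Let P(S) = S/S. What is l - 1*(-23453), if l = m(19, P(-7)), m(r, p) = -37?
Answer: 23416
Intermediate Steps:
P(S) = 1
l = -37
l - 1*(-23453) = -37 - 1*(-23453) = -37 + 23453 = 23416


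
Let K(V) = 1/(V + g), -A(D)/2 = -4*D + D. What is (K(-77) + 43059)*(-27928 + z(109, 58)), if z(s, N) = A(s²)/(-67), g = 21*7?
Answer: -2927417465261/2345 ≈ -1.2484e+9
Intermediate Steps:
g = 147
A(D) = 6*D (A(D) = -2*(-4*D + D) = -(-6)*D = 6*D)
z(s, N) = -6*s²/67 (z(s, N) = (6*s²)/(-67) = (6*s²)*(-1/67) = -6*s²/67)
K(V) = 1/(147 + V) (K(V) = 1/(V + 147) = 1/(147 + V))
(K(-77) + 43059)*(-27928 + z(109, 58)) = (1/(147 - 77) + 43059)*(-27928 - 6/67*109²) = (1/70 + 43059)*(-27928 - 6/67*11881) = (1/70 + 43059)*(-27928 - 71286/67) = (3014131/70)*(-1942462/67) = -2927417465261/2345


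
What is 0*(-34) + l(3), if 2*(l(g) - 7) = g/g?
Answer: 15/2 ≈ 7.5000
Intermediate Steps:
l(g) = 15/2 (l(g) = 7 + (g/g)/2 = 7 + (1/2)*1 = 7 + 1/2 = 15/2)
0*(-34) + l(3) = 0*(-34) + 15/2 = 0 + 15/2 = 15/2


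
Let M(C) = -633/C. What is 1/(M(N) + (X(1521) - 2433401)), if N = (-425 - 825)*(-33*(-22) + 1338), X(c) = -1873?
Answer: -860000/2094335639789 ≈ -4.1063e-7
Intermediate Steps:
N = -2580000 (N = -1250*(726 + 1338) = -1250*2064 = -2580000)
1/(M(N) + (X(1521) - 2433401)) = 1/(-633/(-2580000) + (-1873 - 2433401)) = 1/(-633*(-1/2580000) - 2435274) = 1/(211/860000 - 2435274) = 1/(-2094335639789/860000) = -860000/2094335639789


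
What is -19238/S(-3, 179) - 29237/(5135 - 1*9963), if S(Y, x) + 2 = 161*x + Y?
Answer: 374776927/69556996 ≈ 5.3881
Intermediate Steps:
S(Y, x) = -2 + Y + 161*x (S(Y, x) = -2 + (161*x + Y) = -2 + (Y + 161*x) = -2 + Y + 161*x)
-19238/S(-3, 179) - 29237/(5135 - 1*9963) = -19238/(-2 - 3 + 161*179) - 29237/(5135 - 1*9963) = -19238/(-2 - 3 + 28819) - 29237/(5135 - 9963) = -19238/28814 - 29237/(-4828) = -19238*1/28814 - 29237*(-1/4828) = -9619/14407 + 29237/4828 = 374776927/69556996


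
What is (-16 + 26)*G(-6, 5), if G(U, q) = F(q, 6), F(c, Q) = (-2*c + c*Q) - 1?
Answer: 190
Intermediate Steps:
F(c, Q) = -1 - 2*c + Q*c (F(c, Q) = (-2*c + Q*c) - 1 = -1 - 2*c + Q*c)
G(U, q) = -1 + 4*q (G(U, q) = -1 - 2*q + 6*q = -1 + 4*q)
(-16 + 26)*G(-6, 5) = (-16 + 26)*(-1 + 4*5) = 10*(-1 + 20) = 10*19 = 190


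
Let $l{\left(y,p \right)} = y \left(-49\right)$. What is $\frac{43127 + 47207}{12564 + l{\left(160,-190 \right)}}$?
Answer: $\frac{45167}{2362} \approx 19.122$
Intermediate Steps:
$l{\left(y,p \right)} = - 49 y$
$\frac{43127 + 47207}{12564 + l{\left(160,-190 \right)}} = \frac{43127 + 47207}{12564 - 7840} = \frac{90334}{12564 - 7840} = \frac{90334}{4724} = 90334 \cdot \frac{1}{4724} = \frac{45167}{2362}$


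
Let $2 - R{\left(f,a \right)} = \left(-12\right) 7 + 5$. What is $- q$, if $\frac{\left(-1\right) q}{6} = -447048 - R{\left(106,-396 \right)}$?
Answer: $-2682774$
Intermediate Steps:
$R{\left(f,a \right)} = 81$ ($R{\left(f,a \right)} = 2 - \left(\left(-12\right) 7 + 5\right) = 2 - \left(-84 + 5\right) = 2 - -79 = 2 + 79 = 81$)
$q = 2682774$ ($q = - 6 \left(-447048 - 81\right) = \left(-6\right) \left(-447129\right) = 2682774$)
$- q = \left(-1\right) 2682774 = -2682774$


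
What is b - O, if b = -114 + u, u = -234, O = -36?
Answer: -312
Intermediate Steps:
b = -348 (b = -114 - 234 = -348)
b - O = -348 - 1*(-36) = -348 + 36 = -312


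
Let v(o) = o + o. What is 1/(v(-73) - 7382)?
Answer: -1/7528 ≈ -0.00013284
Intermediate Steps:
v(o) = 2*o
1/(v(-73) - 7382) = 1/(2*(-73) - 7382) = 1/(-146 - 7382) = 1/(-7528) = -1/7528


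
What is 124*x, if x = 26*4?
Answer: 12896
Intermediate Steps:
x = 104
124*x = 124*104 = 12896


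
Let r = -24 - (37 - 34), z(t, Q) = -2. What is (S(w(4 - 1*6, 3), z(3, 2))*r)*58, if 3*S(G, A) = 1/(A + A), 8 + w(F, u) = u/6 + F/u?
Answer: 261/2 ≈ 130.50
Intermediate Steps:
w(F, u) = -8 + u/6 + F/u (w(F, u) = -8 + (u/6 + F/u) = -8 + u/6 + F/u)
S(G, A) = 1/(6*A) (S(G, A) = 1/(3*(A + A)) = 1/(3*((2*A))) = (1/(2*A))/3 = 1/(6*A))
r = -27 (r = -24 - 1*3 = -24 - 3 = -27)
(S(w(4 - 1*6, 3), z(3, 2))*r)*58 = (((⅙)/(-2))*(-27))*58 = (((⅙)*(-½))*(-27))*58 = -1/12*(-27)*58 = (9/4)*58 = 261/2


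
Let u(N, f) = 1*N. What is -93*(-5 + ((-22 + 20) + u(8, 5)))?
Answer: -93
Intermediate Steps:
u(N, f) = N
-93*(-5 + ((-22 + 20) + u(8, 5))) = -93*(-5 + ((-22 + 20) + 8)) = -93*(-5 + (-2 + 8)) = -93*(-5 + 6) = -93*1 = -93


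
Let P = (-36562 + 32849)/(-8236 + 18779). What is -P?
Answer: 3713/10543 ≈ 0.35218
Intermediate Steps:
P = -3713/10543 ≈ -0.35218
-P = -1*(-3713/10543) = 3713/10543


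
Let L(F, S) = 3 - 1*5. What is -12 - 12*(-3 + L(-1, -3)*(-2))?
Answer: -24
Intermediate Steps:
L(F, S) = -2 (L(F, S) = 3 - 5 = -2)
-12 - 12*(-3 + L(-1, -3)*(-2)) = -12 - 12*(-3 - 2*(-2)) = -12 - 12*(-3 + 4) = -12 - 12*1 = -12 - 12 = -24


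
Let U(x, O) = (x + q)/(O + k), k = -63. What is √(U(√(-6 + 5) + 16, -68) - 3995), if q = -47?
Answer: √(-68554134 - 131*I)/131 ≈ 6.0388e-5 - 63.204*I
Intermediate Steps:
U(x, O) = (-47 + x)/(-63 + O) (U(x, O) = (x - 47)/(O - 63) = (-47 + x)/(-63 + O))
√(U(√(-6 + 5) + 16, -68) - 3995) = √((-47 + (√(-6 + 5) + 16))/(-63 - 68) - 3995) = √((-47 + (√(-1) + 16))/(-131) - 3995) = √(-(-47 + (I + 16))/131 - 3995) = √(-(-47 + (16 + I))/131 - 3995) = √(-(-31 + I)/131 - 3995) = √((31/131 - I/131) - 3995) = √(-523314/131 - I/131)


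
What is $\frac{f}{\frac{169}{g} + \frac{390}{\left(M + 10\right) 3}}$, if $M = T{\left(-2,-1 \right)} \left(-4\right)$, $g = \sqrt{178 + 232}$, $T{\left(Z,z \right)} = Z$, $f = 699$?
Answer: $- \frac{12896550}{44707} + \frac{56619 \sqrt{410}}{3439} \approx 44.898$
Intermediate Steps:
$g = \sqrt{410} \approx 20.248$
$M = 8$ ($M = \left(-2\right) \left(-4\right) = 8$)
$\frac{f}{\frac{169}{g} + \frac{390}{\left(M + 10\right) 3}} = \frac{699}{\frac{169}{\sqrt{410}} + \frac{390}{\left(8 + 10\right) 3}} = \frac{699}{169 \frac{\sqrt{410}}{410} + \frac{390}{18 \cdot 3}} = \frac{699}{\frac{169 \sqrt{410}}{410} + \frac{390}{54}} = \frac{699}{\frac{169 \sqrt{410}}{410} + 390 \cdot \frac{1}{54}} = \frac{699}{\frac{169 \sqrt{410}}{410} + \frac{65}{9}} = \frac{699}{\frac{65}{9} + \frac{169 \sqrt{410}}{410}}$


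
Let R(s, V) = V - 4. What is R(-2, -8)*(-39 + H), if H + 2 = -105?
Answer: 1752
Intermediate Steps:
H = -107 (H = -2 - 105 = -107)
R(s, V) = -4 + V
R(-2, -8)*(-39 + H) = (-4 - 8)*(-39 - 107) = -12*(-146) = 1752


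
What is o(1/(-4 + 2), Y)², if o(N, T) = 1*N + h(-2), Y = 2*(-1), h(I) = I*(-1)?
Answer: 9/4 ≈ 2.2500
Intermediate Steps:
h(I) = -I
Y = -2
o(N, T) = 2 + N (o(N, T) = 1*N - 1*(-2) = N + 2 = 2 + N)
o(1/(-4 + 2), Y)² = (2 + 1/(-4 + 2))² = (2 + 1/(-2))² = (2 - ½)² = (3/2)² = 9/4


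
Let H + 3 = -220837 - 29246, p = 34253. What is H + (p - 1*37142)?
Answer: -252975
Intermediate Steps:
H = -250086 (H = -3 + (-220837 - 29246) = -3 - 250083 = -250086)
H + (p - 1*37142) = -250086 + (34253 - 1*37142) = -250086 + (34253 - 37142) = -250086 - 2889 = -252975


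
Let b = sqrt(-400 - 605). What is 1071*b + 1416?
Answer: 1416 + 1071*I*sqrt(1005) ≈ 1416.0 + 33953.0*I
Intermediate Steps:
b = I*sqrt(1005) (b = sqrt(-1005) = I*sqrt(1005) ≈ 31.702*I)
1071*b + 1416 = 1071*(I*sqrt(1005)) + 1416 = 1071*I*sqrt(1005) + 1416 = 1416 + 1071*I*sqrt(1005)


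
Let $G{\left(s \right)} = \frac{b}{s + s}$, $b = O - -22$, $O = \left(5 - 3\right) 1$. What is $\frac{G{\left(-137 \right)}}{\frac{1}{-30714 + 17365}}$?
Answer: $\frac{160188}{137} \approx 1169.3$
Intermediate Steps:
$O = 2$ ($O = 2 \cdot 1 = 2$)
$b = 24$ ($b = 2 - -22 = 2 + 22 = 24$)
$G{\left(s \right)} = \frac{12}{s}$ ($G{\left(s \right)} = \frac{1}{s + s} 24 = \frac{1}{2 s} 24 = \frac{12}{s}$)
$\frac{G{\left(-137 \right)}}{\frac{1}{-30714 + 17365}} = \frac{12 \frac{1}{-137}}{\frac{1}{-30714 + 17365}} = \frac{12 \left(- \frac{1}{137}\right)}{\frac{1}{-13349}} = - \frac{12}{137 \left(- \frac{1}{13349}\right)} = \left(- \frac{12}{137}\right) \left(-13349\right) = \frac{160188}{137}$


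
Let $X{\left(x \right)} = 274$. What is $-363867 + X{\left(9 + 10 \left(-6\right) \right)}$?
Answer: $-363593$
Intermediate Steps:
$-363867 + X{\left(9 + 10 \left(-6\right) \right)} = -363867 + 274 = -363593$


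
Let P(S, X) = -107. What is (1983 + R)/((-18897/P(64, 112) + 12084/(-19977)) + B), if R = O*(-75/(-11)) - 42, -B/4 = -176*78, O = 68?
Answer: 18846681363/431760097813 ≈ 0.043651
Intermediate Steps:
B = 54912 (B = -(-704)*78 = -4*(-13728) = 54912)
R = 4638/11 (R = 68*(-75/(-11)) - 42 = 68*(-75*(-1/11)) - 42 = 68*(75/11) - 42 = 5100/11 - 42 = 4638/11 ≈ 421.64)
(1983 + R)/((-18897/P(64, 112) + 12084/(-19977)) + B) = (1983 + 4638/11)/((-18897/(-107) + 12084/(-19977)) + 54912) = 26451/(11*((-18897*(-1/107) + 12084*(-1/19977)) + 54912)) = 26451/(11*((18897/107 - 4028/6659) + 54912)) = 26451/(11*(125404127/712513 + 54912)) = 26451/(11*(39250917983/712513)) = (26451/11)*(712513/39250917983) = 18846681363/431760097813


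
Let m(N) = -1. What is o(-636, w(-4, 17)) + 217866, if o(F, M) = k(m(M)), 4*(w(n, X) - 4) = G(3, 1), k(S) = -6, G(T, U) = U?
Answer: 217860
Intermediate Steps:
w(n, X) = 17/4 (w(n, X) = 4 + (¼)*1 = 4 + ¼ = 17/4)
o(F, M) = -6
o(-636, w(-4, 17)) + 217866 = -6 + 217866 = 217860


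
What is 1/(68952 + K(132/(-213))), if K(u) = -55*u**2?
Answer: 5041/347480552 ≈ 1.4507e-5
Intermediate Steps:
1/(68952 + K(132/(-213))) = 1/(68952 - 55*(132/(-213))**2) = 1/(68952 - 55*(132*(-1/213))**2) = 1/(68952 - 55*(-44/71)**2) = 1/(68952 - 55*1936/5041) = 1/(68952 - 106480/5041) = 1/(347480552/5041) = 5041/347480552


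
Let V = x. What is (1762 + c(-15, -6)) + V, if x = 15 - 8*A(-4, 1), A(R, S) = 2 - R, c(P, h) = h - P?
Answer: 1738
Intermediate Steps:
x = -33 (x = 15 - 8*(2 - 1*(-4)) = 15 - 8*(2 + 4) = 15 - 8*6 = 15 - 48 = -33)
V = -33
(1762 + c(-15, -6)) + V = (1762 + (-6 - 1*(-15))) - 33 = (1762 + (-6 + 15)) - 33 = (1762 + 9) - 33 = 1771 - 33 = 1738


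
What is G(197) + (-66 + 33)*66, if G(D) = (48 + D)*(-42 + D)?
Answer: 35797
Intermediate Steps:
G(D) = (-42 + D)*(48 + D)
G(197) + (-66 + 33)*66 = (-2016 + 197**2 + 6*197) + (-66 + 33)*66 = (-2016 + 38809 + 1182) - 33*66 = 37975 - 2178 = 35797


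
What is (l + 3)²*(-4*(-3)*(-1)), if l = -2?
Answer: -12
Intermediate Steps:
(l + 3)²*(-4*(-3)*(-1)) = (-2 + 3)²*(-4*(-3)*(-1)) = 1²*(12*(-1)) = 1*(-12) = -12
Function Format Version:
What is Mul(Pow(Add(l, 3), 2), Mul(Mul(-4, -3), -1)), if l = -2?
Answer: -12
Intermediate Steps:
Mul(Pow(Add(l, 3), 2), Mul(Mul(-4, -3), -1)) = Mul(Pow(Add(-2, 3), 2), Mul(Mul(-4, -3), -1)) = Mul(Pow(1, 2), Mul(12, -1)) = Mul(1, -12) = -12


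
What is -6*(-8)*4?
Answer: 192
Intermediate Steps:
-6*(-8)*4 = 48*4 = 192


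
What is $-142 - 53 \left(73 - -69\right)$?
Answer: $-7668$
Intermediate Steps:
$-142 - 53 \left(73 - -69\right) = -142 - 53 \left(73 + 69\right) = -142 - 7526 = -7668$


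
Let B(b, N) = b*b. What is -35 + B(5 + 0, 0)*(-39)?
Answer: -1010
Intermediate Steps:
B(b, N) = b²
-35 + B(5 + 0, 0)*(-39) = -35 + (5 + 0)²*(-39) = -35 + 5²*(-39) = -35 + 25*(-39) = -35 - 975 = -1010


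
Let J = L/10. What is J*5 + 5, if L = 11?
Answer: 21/2 ≈ 10.500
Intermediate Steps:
J = 11/10 ≈ 1.1000
J*5 + 5 = (11/10)*5 + 5 = 11/2 + 5 = 21/2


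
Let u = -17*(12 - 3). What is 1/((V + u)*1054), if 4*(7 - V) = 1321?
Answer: -2/1003935 ≈ -1.9922e-6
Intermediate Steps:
V = -1293/4 (V = 7 - ¼*1321 = 7 - 1321/4 = -1293/4 ≈ -323.25)
u = -153 (u = -17*9 = -153)
1/((V + u)*1054) = 1/((-1293/4 - 153)*1054) = 1/(-1905/4*1054) = 1/(-1003935/2) = -2/1003935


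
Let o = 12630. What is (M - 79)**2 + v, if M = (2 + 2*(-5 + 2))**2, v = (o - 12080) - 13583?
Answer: -9064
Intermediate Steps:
v = -13033 (v = (12630 - 12080) - 13583 = 550 - 13583 = -13033)
M = 16 (M = (2 + 2*(-3))**2 = (2 - 6)**2 = (-4)**2 = 16)
(M - 79)**2 + v = (16 - 79)**2 - 13033 = (-63)**2 - 13033 = 3969 - 13033 = -9064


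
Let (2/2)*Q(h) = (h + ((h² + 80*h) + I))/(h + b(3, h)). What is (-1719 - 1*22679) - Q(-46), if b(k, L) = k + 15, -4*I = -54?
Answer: -1369481/56 ≈ -24455.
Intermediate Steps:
I = 27/2 (I = -¼*(-54) = 27/2 ≈ 13.500)
b(k, L) = 15 + k
Q(h) = (27/2 + h² + 81*h)/(18 + h) (Q(h) = (h + ((h² + 80*h) + 27/2))/(h + (15 + 3)) = (h + (27/2 + h² + 80*h))/(h + 18) = (27/2 + h² + 81*h)/(18 + h))
(-1719 - 1*22679) - Q(-46) = (-1719 - 1*22679) - (27/2 + (-46)² + 81*(-46))/(18 - 46) = (-1719 - 22679) - (27/2 + 2116 - 3726)/(-28) = -24398 - (-1)*(-3193)/(28*2) = -24398 - 1*3193/56 = -24398 - 3193/56 = -1369481/56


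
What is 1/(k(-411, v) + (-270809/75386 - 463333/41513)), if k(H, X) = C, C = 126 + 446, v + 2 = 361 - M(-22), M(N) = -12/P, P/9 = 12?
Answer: 3129499018/1743902522741 ≈ 0.0017945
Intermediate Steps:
P = 108 (P = 9*12 = 108)
M(N) = -⅑ (M(N) = -12/108 = -12*1/108 = -⅑)
v = 3232/9 (v = -2 + (361 - 1*(-⅑)) = -2 + (361 + ⅑) = -2 + 3250/9 = 3232/9 ≈ 359.11)
C = 572
k(H, X) = 572
1/(k(-411, v) + (-270809/75386 - 463333/41513)) = 1/(572 + (-270809/75386 - 463333/41513)) = 1/(572 - 46170915555/3129499018) = 1/(1743902522741/3129499018) = 3129499018/1743902522741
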